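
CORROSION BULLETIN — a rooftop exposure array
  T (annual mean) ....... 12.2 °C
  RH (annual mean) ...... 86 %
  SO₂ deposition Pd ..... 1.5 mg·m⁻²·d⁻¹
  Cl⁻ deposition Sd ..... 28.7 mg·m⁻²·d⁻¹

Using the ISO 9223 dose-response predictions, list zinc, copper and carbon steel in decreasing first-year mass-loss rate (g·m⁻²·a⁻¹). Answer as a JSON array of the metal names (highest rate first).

zinc: temperature factor f = -0.071·(2.2) = -0.1562
  Pd branch = 0.0129·Pd^0.44·e^(0.046·RH+f) = 0.6891 μm/a
  Cl⁻ term: 0.0175·28.7^0.57·exp(0.008·86+0.085·12.2) = 0.6656
  r_corr = 0.6891 + 0.6656 = 1.355 μm/a
  mass loss = 1.355 μm/a × 7.14 g/cm³ = 9.673 g·m⁻²·a⁻¹
copper: temperature factor f = -0.080·(2.2) = -0.1760
  SO₂ term: 0.0053·1.5^0.26·exp(0.059·86-0.1760) = 0.7893
  Sd branch = 0.01025·Sd^0.27·e^(0.036·RH+0.049·T) = 1.02 μm/a
  sum: 0.7893 + 1.02 → r_corr = 1.809 μm/a
  mass loss = 1.809 μm/a × 8.96 g/cm³ = 16.21 g·m⁻²·a⁻¹
carbon steel: T>10 °C ⇒ hinge -0.054·(12.2−10) = -0.1188
  SO₂ term: 1.77·1.5^0.52·exp(0.02·86-0.1188) = 10.84
  Cl⁻ term: 0.102·28.7^0.62·exp(0.033·86+0.04·12.2) = 22.75
  r_corr = 10.84 + 22.75 = 33.59 μm/a
  mass loss = 33.59 μm/a × 7.85 g/cm³ = 263.6 g·m⁻²·a⁻¹
Ordering by g·m⁻²·a⁻¹: carbon steel (264) > copper (16.2) > zinc (9.67)

["carbon steel", "copper", "zinc"]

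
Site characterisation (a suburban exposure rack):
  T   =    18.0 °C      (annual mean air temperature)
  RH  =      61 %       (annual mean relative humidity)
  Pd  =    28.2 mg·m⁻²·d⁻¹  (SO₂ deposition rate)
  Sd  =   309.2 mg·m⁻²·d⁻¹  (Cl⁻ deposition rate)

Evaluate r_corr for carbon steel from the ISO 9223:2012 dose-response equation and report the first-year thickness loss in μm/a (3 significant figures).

carbon steel: temperature factor f = -0.054·(8.0) = -0.4320
  sulphur-dioxide contribution → 22.1 μm/a
  chloride contribution → 54.89 μm/a
  total first-year rate 76.98 μm/a

r_corr = 77.0 μm/a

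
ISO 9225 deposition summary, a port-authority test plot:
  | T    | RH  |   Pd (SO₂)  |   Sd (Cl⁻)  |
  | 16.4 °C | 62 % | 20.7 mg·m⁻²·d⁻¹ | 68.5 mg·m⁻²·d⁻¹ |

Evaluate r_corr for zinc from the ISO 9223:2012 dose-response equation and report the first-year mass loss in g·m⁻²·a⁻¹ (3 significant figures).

r_corr = 13.0 g·m⁻²·a⁻¹

zinc: T>10 °C ⇒ hinge -0.071·(16.4−10) = -0.4544
  sulphur-dioxide contribution → 0.5381 μm/a
  chloride contribution → 1.289 μm/a
  ⇒ r_corr(zinc) = 1.827 μm/a
Convert to mass loss: 1.827 μm/a × 7.14 g/cm³ = 13.04 g·m⁻²·a⁻¹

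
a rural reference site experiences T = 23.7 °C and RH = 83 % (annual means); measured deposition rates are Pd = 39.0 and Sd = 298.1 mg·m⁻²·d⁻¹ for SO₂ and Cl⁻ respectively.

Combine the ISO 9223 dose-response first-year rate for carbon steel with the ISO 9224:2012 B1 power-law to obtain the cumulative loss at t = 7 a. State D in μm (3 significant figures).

carbon steel: temperature factor f = -0.054·(13.7) = -0.7398
  SO₂ term: 1.77·39.0^0.52·exp(0.02·83-0.7398) = 29.85
  Sd branch = 0.102·Sd^0.62·e^(0.033·RH+0.04·T) = 139.3 μm/a
  r_corr = 29.85 + 139.3 = 169.2 μm/a
Power-law: D(7) = r_corr · 7^0.523
  D(7) = 169.2 × 7^0.523 = 169.2 × 2.767 = 468 μm

D(7) = 468 μm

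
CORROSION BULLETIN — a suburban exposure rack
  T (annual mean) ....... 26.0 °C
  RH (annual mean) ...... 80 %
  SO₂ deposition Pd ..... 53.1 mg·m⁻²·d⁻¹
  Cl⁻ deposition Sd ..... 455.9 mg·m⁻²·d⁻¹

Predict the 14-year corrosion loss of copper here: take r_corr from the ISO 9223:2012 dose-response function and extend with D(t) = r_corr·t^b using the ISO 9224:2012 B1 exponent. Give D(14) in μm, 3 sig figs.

D(14) = 22.5 μm

copper: f(T) = -0.080·(T−10) [T>10 °C] = -1.2800
  SO₂ term: 0.0053·53.1^0.26·exp(0.059·80-1.2800) = 0.4643
  Sd branch = 0.01025·Sd^0.27·e^(0.036·RH+0.049·T) = 3.409 μm/a
  r_corr = 0.4643 + 3.409 = 3.874 μm/a
Long-term exponent b (ISO 9224 Table 2, B1) = 0.667
  D(14) = 3.874 × 14^0.667 = 3.874 × 5.814 = 22.52 μm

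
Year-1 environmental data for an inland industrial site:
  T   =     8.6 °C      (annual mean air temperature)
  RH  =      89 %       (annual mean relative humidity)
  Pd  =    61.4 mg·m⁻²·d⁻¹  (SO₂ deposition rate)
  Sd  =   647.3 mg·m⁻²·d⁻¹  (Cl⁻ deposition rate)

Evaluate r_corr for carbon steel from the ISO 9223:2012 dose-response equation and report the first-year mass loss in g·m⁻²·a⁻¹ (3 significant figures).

carbon steel: f(T) = +0.150·(T−10) [T≤10 °C] = -0.2100
  sulphur-dioxide contribution → 72.39 μm/a
  chloride contribution → 150.1 μm/a
  ⇒ r_corr(carbon steel) = 222.5 μm/a
Convert to mass loss: 222.5 μm/a × 7.85 g/cm³ = 1747 g·m⁻²·a⁻¹

r_corr = 1.75e+03 g·m⁻²·a⁻¹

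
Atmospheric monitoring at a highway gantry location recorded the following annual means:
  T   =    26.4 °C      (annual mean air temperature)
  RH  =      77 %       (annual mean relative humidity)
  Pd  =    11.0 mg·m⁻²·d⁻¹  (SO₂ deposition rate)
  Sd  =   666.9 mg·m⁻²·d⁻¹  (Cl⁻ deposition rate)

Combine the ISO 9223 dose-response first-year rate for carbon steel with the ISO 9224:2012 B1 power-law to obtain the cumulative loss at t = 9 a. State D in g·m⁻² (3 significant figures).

carbon steel: temperature factor f = -0.054·(16.4) = -0.8856
  Pd branch = 1.77·Pd^0.52·e^(0.02·RH+f) = 11.85 μm/a
  Sd branch = 0.102·Sd^0.62·e^(0.033·RH+0.04·T) = 209.7 μm/a
  sum: 11.85 + 209.7 → r_corr = 221.6 μm/a
ISO 9224: D(t) = r_corr · t^b with b = 0.523 (carbon steel, B1)
  D(9) = 221.6 × 9^0.523 = 221.6 × 3.156 = 699.2 μm
  Mass loss = 699.2 μm × 7.85 g/cm³ = 5489 g·m⁻²

D(9) = 5.49e+03 g·m⁻²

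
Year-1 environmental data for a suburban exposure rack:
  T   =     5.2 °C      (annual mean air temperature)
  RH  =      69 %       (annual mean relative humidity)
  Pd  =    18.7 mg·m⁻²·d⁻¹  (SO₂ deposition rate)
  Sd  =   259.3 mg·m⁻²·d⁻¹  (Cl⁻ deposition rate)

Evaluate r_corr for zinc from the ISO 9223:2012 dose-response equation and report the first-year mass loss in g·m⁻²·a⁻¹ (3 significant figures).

zinc: temperature factor f = +0.038·(-4.8) = -0.1824
  sulphur-dioxide contribution → 0.932 μm/a
  chloride contribution → 1.124 μm/a
  total first-year rate 2.056 μm/a
Convert to mass loss: 2.056 μm/a × 7.14 g/cm³ = 14.68 g·m⁻²·a⁻¹

r_corr = 14.7 g·m⁻²·a⁻¹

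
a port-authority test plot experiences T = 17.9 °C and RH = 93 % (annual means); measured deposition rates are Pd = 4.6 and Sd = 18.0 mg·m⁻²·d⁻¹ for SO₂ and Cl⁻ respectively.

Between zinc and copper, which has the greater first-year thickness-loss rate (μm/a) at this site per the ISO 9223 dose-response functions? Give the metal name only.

zinc: f(T) = -0.071·(T−10) [T>10 °C] = -0.5609
  SO₂ term: 0.0129·4.6^0.44·exp(0.046·93-0.5609) = 1.039
  Sd branch = 0.0175·Sd^0.57·e^(0.008·RH+0.085·T) = 0.8759 μm/a
  r_corr = 1.039 + 0.8759 = 1.915 μm/a
copper: T>10 °C ⇒ hinge -0.080·(17.9−10) = -0.6320
  Pd branch = 0.0053·Pd^0.26·e^(0.059·RH+f) = 1.012 μm/a
  Cl⁻ term: 0.01025·18.0^0.27·exp(0.036·93+0.049·17.9) = 1.53
  r_corr = 1.012 + 1.53 = 2.541 μm/a
Ordering by μm/a: copper (2.54) > zinc (1.91)

copper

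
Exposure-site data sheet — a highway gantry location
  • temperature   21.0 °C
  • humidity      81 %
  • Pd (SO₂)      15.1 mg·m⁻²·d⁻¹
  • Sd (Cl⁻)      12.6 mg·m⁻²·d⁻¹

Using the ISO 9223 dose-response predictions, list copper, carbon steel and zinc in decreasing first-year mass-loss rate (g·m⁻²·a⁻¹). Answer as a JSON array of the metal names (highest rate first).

copper: temperature factor f = -0.080·(11.0) = -0.8800
  SO₂ term: 0.0053·15.1^0.26·exp(0.059·81-0.8800) = 0.5298
  Sd branch = 0.01025·Sd^0.27·e^(0.036·RH+0.049·T) = 1.05 μm/a
  sum: 0.5298 + 1.05 → r_corr = 1.58 μm/a
  mass loss = 1.58 μm/a × 8.96 g/cm³ = 14.15 g·m⁻²·a⁻¹
carbon steel: temperature factor f = -0.054·(11.0) = -0.5940
  SO₂ term: 1.77·15.1^0.52·exp(0.02·81-0.5940) = 20.26
  Sd branch = 0.102·Sd^0.62·e^(0.033·RH+0.04·T) = 16.46 μm/a
  sum: 20.26 + 16.46 → r_corr = 36.72 μm/a
  mass loss = 36.72 μm/a × 7.85 g/cm³ = 288.3 g·m⁻²·a⁻¹
zinc: f(T) = -0.071·(T−10) [T>10 °C] = -0.7810
  Pd branch = 0.0129·Pd^0.44·e^(0.046·RH+f) = 0.8097 μm/a
  Cl⁻ term: 0.0175·12.6^0.57·exp(0.008·81+0.085·21.0) = 0.8451
  r_corr = 0.8097 + 0.8451 = 1.655 μm/a
  mass loss = 1.655 μm/a × 7.14 g/cm³ = 11.82 g·m⁻²·a⁻¹
Ordering by g·m⁻²·a⁻¹: carbon steel (288) > copper (14.2) > zinc (11.8)

["carbon steel", "copper", "zinc"]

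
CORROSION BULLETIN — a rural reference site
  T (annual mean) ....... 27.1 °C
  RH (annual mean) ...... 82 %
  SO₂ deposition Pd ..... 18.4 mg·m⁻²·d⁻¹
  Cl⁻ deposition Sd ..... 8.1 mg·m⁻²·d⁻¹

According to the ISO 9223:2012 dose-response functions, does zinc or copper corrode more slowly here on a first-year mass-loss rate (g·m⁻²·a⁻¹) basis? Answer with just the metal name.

zinc: f(T) = -0.071·(T−10) [T>10 °C] = -1.2141
  SO₂ term: 0.0129·18.4^0.44·exp(0.046·82-1.2141) = 0.5998
  Cl⁻ term: 0.0175·8.1^0.57·exp(0.008·82+0.085·27.1) = 1.112
  sum: 0.5998 + 1.112 → r_corr = 1.712 μm/a
  mass loss = 1.712 μm/a × 7.14 g/cm³ = 12.22 g·m⁻²·a⁻¹
copper: temperature factor f = -0.080·(17.1) = -1.3680
  SO₂ term: 0.0053·18.4^0.26·exp(0.059·82-1.3680) = 0.3632
  Cl⁻ term: 0.01025·8.1^0.27·exp(0.036·82+0.049·27.1) = 1.302
  sum: 0.3632 + 1.302 → r_corr = 1.666 μm/a
  mass loss = 1.666 μm/a × 8.96 g/cm³ = 14.92 g·m⁻²·a⁻¹
Ordering by g·m⁻²·a⁻¹: copper (14.9) > zinc (12.2)

zinc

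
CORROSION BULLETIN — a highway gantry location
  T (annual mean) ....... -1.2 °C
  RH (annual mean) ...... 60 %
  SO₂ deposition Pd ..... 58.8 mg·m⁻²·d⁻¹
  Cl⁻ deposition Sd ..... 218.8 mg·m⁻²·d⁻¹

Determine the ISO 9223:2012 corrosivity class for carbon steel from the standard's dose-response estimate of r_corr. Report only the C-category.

carbon steel: T≤10 °C ⇒ hinge +0.150·(-1.2−10) = -1.6800
  sulphur-dioxide contribution → 9.111 μm/a
  chloride contribution → 19.88 μm/a
  ⇒ r_corr(carbon steel) = 28.99 μm/a
Category bounds: 25…50 μm/a bracket r_corr ⇒ C3

C3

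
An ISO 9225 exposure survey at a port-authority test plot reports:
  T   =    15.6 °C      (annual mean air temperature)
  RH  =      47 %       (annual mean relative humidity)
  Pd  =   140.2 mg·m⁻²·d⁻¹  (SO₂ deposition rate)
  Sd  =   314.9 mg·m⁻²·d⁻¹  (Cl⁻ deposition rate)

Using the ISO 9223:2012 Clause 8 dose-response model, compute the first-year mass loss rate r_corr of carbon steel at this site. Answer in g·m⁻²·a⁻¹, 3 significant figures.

carbon steel: temperature factor f = -0.054·(5.6) = -0.3024
  Pd branch = 1.77·Pd^0.52·e^(0.02·RH+f) = 43.77 μm/a
  Cl⁻ term: 0.102·314.9^0.62·exp(0.033·47+0.04·15.6) = 31.77
  r_corr = 43.77 + 31.77 = 75.54 μm/a
Convert to mass loss: 75.54 μm/a × 7.85 g/cm³ = 593 g·m⁻²·a⁻¹

r_corr = 593 g·m⁻²·a⁻¹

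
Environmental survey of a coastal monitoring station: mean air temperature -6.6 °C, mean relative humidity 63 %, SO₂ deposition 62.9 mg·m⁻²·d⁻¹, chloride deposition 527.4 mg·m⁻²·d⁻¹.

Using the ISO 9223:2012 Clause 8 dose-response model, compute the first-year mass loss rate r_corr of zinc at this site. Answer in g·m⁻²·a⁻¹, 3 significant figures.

r_corr = 9.70 g·m⁻²·a⁻¹

zinc: f(T) = +0.038·(T−10) [T≤10 °C] = -0.6308
  SO₂ term: 0.0129·62.9^0.44·exp(0.046·63-0.6308) = 0.7702
  Sd branch = 0.0175·Sd^0.57·e^(0.008·RH+0.085·T) = 0.5887 μm/a
  r_corr = 0.7702 + 0.5887 = 1.359 μm/a
Convert to mass loss: 1.359 μm/a × 7.14 g/cm³ = 9.703 g·m⁻²·a⁻¹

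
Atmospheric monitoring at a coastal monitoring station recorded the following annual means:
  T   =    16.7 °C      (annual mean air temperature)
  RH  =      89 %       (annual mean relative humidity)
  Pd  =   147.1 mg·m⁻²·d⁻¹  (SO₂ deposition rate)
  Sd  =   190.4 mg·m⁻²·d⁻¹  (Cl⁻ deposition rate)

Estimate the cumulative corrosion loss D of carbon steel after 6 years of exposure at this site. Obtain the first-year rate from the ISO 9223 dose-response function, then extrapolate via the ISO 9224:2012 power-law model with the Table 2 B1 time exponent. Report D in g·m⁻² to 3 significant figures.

carbon steel: temperature factor f = -0.054·(6.7) = -0.3618
  sulphur-dioxide contribution → 97.96 μm/a
  chloride contribution → 97.19 μm/a
  total first-year rate 195.2 μm/a
Power-law: D(6) = r_corr · 6^0.523
  D(6) = 195.2 × 6^0.523 = 195.2 × 2.553 = 498.1 μm
  Mass loss = 498.1 μm × 7.85 g/cm³ = 3910 g·m⁻²

D(6) = 3.91e+03 g·m⁻²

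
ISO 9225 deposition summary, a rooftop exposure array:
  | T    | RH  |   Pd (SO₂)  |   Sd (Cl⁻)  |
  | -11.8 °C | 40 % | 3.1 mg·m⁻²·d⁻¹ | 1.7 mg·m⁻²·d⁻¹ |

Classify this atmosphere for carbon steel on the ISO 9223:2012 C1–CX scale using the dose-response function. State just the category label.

carbon steel: f(T) = +0.150·(T−10) [T≤10 °C] = -3.2700
  sulphur-dioxide contribution → 0.2696 μm/a
  chloride contribution → 0.3309 μm/a
  ⇒ r_corr(carbon steel) = 0.6006 μm/a
0.601 μm/a falls in (0, 1.3] for carbon steel → category C1

C1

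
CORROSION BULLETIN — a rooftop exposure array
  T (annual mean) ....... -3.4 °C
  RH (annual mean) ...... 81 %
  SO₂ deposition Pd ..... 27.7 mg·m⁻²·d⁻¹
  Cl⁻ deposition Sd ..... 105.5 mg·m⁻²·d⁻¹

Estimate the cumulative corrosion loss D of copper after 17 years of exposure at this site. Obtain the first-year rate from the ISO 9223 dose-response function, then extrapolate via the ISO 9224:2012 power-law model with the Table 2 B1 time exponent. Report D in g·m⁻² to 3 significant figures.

D(17) = 49.8 g·m⁻²

copper: T≤10 °C ⇒ hinge +0.126·(-3.4−10) = -1.6884
  sulphur-dioxide contribution → 0.2764 μm/a
  chloride contribution → 0.5637 μm/a
  ⇒ r_corr(copper) = 0.8401 μm/a
Long-term exponent b (ISO 9224 Table 2, B1) = 0.667
  D(17) = 0.8401 × 17^0.667 = 0.8401 × 6.618 = 5.56 μm
  Mass loss = 5.56 μm × 8.96 g/cm³ = 49.81 g·m⁻²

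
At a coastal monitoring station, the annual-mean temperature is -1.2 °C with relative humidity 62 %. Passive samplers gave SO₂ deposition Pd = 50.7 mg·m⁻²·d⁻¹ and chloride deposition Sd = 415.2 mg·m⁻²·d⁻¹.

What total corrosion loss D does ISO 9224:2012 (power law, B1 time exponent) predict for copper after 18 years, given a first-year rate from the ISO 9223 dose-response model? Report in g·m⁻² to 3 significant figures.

D(18) = 36.8 g·m⁻²

copper: f(T) = +0.126·(T−10) [T≤10 °C] = -1.4112
  SO₂ term: 0.0053·50.7^0.26·exp(0.059·62-1.4112) = 0.1391
  Cl⁻ term: 0.01025·415.2^0.27·exp(0.036·62+0.049·-1.2) = 0.4586
  sum: 0.1391 + 0.4586 → r_corr = 0.5977 μm/a
ISO 9224: D(t) = r_corr · t^b with b = 0.667 (copper, B1)
  D(18) = 0.5977 × 18^0.667 = 0.5977 × 6.875 = 4.109 μm
  Mass loss = 4.109 μm × 8.96 g/cm³ = 36.82 g·m⁻²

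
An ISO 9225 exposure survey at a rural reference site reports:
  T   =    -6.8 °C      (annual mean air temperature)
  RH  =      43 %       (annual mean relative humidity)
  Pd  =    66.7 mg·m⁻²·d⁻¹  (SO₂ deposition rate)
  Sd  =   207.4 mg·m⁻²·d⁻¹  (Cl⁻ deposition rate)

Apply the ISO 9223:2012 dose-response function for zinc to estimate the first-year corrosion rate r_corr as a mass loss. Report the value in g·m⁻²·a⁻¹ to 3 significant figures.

zinc: T≤10 °C ⇒ hinge +0.038·(-6.8−10) = -0.6384
  Pd branch = 0.0129·Pd^0.44·e^(0.046·RH+f) = 0.3126 μm/a
  Sd branch = 0.0175·Sd^0.57·e^(0.008·RH+0.085·T) = 0.2897 μm/a
  r_corr = 0.3126 + 0.2897 = 0.6023 μm/a
Convert to mass loss: 0.6023 μm/a × 7.14 g/cm³ = 4.301 g·m⁻²·a⁻¹

r_corr = 4.30 g·m⁻²·a⁻¹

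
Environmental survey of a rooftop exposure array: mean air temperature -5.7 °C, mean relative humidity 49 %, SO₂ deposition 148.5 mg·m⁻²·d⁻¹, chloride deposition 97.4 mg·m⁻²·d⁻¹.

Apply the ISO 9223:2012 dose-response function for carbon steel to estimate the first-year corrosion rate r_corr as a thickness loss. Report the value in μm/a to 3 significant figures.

carbon steel: T≤10 °C ⇒ hinge +0.150·(-5.7−10) = -2.3550
  Pd branch = 1.77·Pd^0.52·e^(0.02·RH+f) = 6.027 μm/a
  Sd branch = 0.102·Sd^0.62·e^(0.033·RH+0.04·T) = 6.994 μm/a
  sum: 6.027 + 6.994 → r_corr = 13.02 μm/a

r_corr = 13.0 μm/a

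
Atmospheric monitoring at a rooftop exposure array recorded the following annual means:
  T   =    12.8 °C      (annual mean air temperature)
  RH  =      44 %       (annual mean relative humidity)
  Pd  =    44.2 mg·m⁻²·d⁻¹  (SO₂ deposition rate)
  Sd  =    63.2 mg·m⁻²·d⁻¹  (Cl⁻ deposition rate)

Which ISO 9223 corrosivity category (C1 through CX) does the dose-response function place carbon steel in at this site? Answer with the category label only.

C3

carbon steel: temperature factor f = -0.054·(2.8) = -0.1512
  SO₂ term: 1.77·44.2^0.52·exp(0.02·44-0.1512) = 26.31
  Cl⁻ term: 0.102·63.2^0.62·exp(0.033·44+0.04·12.8) = 9.506
  r_corr = 26.31 + 9.506 = 35.82 μm/a
35.8 μm/a falls in (25, 50] for carbon steel → category C3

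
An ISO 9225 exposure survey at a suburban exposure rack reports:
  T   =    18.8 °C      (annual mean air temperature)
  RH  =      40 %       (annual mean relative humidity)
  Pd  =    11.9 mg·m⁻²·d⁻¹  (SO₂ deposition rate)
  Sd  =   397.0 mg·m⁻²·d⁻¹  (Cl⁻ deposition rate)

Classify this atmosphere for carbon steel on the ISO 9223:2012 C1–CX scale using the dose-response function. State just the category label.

carbon steel: f(T) = -0.054·(T−10) [T>10 °C] = -0.4752
  SO₂ term: 1.77·11.9^0.52·exp(0.02·40-0.4752) = 8.878
  Cl⁻ term: 0.102·397.0^0.62·exp(0.033·40+0.04·18.8) = 33.09
  r_corr = 8.878 + 33.09 = 41.97 μm/a
ISO 9223 Table 2 (carbon steel): 25 < 42 ≤ 50 μm/a ⇒ C3

C3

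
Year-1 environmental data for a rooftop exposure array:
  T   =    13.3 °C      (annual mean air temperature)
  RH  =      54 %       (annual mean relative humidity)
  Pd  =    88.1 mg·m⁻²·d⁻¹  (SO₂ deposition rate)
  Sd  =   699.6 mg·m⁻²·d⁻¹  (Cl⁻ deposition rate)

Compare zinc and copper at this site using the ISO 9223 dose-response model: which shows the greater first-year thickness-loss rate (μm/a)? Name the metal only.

zinc

zinc: f(T) = -0.071·(T−10) [T>10 °C] = -0.2343
  SO₂ term: 0.0129·88.1^0.44·exp(0.046·54-0.2343) = 0.8778
  Cl⁻ term: 0.0175·699.6^0.57·exp(0.008·54+0.085·13.3) = 3.493
  r_corr = 0.8778 + 3.493 = 4.371 μm/a
copper: f(T) = -0.080·(T−10) [T>10 °C] = -0.2640
  Pd branch = 0.0053·Pd^0.26·e^(0.059·RH+f) = 0.3155 μm/a
  Cl⁻ term: 0.01025·699.6^0.27·exp(0.036·54+0.049·13.3) = 0.8056
  sum: 0.3155 + 0.8056 → r_corr = 1.121 μm/a
Ordering by μm/a: zinc (4.37) > copper (1.12)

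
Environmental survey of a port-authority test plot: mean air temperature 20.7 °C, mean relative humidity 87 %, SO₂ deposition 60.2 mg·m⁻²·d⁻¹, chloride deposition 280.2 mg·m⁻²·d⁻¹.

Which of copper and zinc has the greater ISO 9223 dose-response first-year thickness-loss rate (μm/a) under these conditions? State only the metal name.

copper: temperature factor f = -0.080·(10.7) = -0.8560
  Pd branch = 0.0053·Pd^0.26·e^(0.059·RH+f) = 1.108 μm/a
  Sd branch = 0.01025·Sd^0.27·e^(0.036·RH+0.049·T) = 2.967 μm/a
  sum: 1.108 + 2.967 → r_corr = 4.074 μm/a
zinc: f(T) = -0.071·(T−10) [T>10 °C] = -0.7597
  Pd branch = 0.0129·Pd^0.44·e^(0.046·RH+f) = 2.003 μm/a
  Sd branch = 0.0175·Sd^0.57·e^(0.008·RH+0.085·T) = 5.064 μm/a
  sum: 2.003 + 5.064 → r_corr = 7.067 μm/a
Ordering by μm/a: zinc (7.07) > copper (4.07)

zinc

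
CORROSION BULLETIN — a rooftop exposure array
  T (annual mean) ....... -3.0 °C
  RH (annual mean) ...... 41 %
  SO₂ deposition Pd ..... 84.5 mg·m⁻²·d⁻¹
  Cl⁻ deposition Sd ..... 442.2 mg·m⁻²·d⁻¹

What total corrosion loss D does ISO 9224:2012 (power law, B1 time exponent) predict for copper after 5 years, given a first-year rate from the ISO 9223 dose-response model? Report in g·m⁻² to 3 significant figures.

D(5) = 6.22 g·m⁻²

copper: temperature factor f = +0.126·(-13.0) = -1.6380
  Pd branch = 0.0053·Pd^0.26·e^(0.059·RH+f) = 0.03668 μm/a
  Sd branch = 0.01025·Sd^0.27·e^(0.036·RH+0.049·T) = 0.2005 μm/a
  sum: 0.03668 + 0.2005 → r_corr = 0.2372 μm/a
Power-law: D(5) = r_corr · 5^0.667
  D(5) = 0.2372 × 5^0.667 = 0.2372 × 2.926 = 0.694 μm
  Mass loss = 0.694 μm × 8.96 g/cm³ = 6.219 g·m⁻²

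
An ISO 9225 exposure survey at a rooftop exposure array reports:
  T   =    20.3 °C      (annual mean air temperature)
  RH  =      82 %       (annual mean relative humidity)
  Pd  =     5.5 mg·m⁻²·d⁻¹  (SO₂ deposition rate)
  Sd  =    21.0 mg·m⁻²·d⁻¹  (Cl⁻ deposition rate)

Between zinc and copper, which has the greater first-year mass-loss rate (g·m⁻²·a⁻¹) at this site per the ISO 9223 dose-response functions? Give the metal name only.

copper

zinc: f(T) = -0.071·(T−10) [T>10 °C] = -0.7313
  Pd branch = 0.0129·Pd^0.44·e^(0.046·RH+f) = 0.5714 μm/a
  Sd branch = 0.0175·Sd^0.57·e^(0.008·RH+0.085·T) = 1.074 μm/a
  r_corr = 0.5714 + 1.074 = 1.645 μm/a
  mass loss = 1.645 μm/a × 7.14 g/cm³ = 11.75 g·m⁻²·a⁻¹
copper: f(T) = -0.080·(T−10) [T>10 °C] = -0.8240
  Pd branch = 0.0053·Pd^0.26·e^(0.059·RH+f) = 0.4571 μm/a
  Cl⁻ term: 0.01025·21.0^0.27·exp(0.036·82+0.049·20.3) = 1.207
  r_corr = 0.4571 + 1.207 = 1.664 μm/a
  mass loss = 1.664 μm/a × 8.96 g/cm³ = 14.91 g·m⁻²·a⁻¹
Ordering by g·m⁻²·a⁻¹: copper (14.9) > zinc (11.7)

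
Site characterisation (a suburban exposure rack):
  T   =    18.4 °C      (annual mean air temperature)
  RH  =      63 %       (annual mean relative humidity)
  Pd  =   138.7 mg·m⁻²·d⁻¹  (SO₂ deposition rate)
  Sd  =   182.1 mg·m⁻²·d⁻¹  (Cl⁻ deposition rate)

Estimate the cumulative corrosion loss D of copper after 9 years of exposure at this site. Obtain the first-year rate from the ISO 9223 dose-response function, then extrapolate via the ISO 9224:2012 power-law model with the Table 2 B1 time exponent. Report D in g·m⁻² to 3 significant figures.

D(9) = 54.2 g·m⁻²

copper: T>10 °C ⇒ hinge -0.080·(18.4−10) = -0.6720
  SO₂ term: 0.0053·138.7^0.26·exp(0.059·63-0.6720) = 0.4015
  Cl⁻ term: 0.01025·182.1^0.27·exp(0.036·63+0.049·18.4) = 0.9944
  r_corr = 0.4015 + 0.9944 = 1.396 μm/a
Long-term exponent b (ISO 9224 Table 2, B1) = 0.667
  D(9) = 1.396 × 9^0.667 = 1.396 × 4.33 = 6.044 μm
  Mass loss = 6.044 μm × 8.96 g/cm³ = 54.15 g·m⁻²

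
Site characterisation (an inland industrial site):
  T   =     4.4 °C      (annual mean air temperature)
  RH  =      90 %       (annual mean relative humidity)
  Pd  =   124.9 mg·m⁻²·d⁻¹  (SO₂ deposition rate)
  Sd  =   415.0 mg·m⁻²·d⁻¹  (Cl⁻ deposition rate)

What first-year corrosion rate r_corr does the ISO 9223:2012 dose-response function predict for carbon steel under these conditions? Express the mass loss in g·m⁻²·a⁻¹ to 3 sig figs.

r_corr = 1.23e+03 g·m⁻²·a⁻¹

carbon steel: temperature factor f = +0.150·(-5.6) = -0.8400
  sulphur-dioxide contribution → 56.9 μm/a
  chloride contribution → 99.56 μm/a
  total first-year rate 156.5 μm/a
Convert to mass loss: 156.5 μm/a × 7.85 g/cm³ = 1228 g·m⁻²·a⁻¹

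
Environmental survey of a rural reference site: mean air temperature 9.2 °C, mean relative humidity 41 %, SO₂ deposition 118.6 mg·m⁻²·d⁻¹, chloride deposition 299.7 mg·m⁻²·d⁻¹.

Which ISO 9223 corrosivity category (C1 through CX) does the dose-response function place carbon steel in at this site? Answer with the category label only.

C4

carbon steel: f(T) = +0.150·(T−10) [T≤10 °C] = -0.1200
  SO₂ term: 1.77·118.6^0.52·exp(0.02·41-0.1200) = 42.71
  Cl⁻ term: 0.102·299.7^0.62·exp(0.033·41+0.04·9.2) = 19.57
  sum: 42.71 + 19.57 → r_corr = 62.28 μm/a
ISO 9223 Table 2 (carbon steel): 50 < 62.3 ≤ 80 μm/a ⇒ C4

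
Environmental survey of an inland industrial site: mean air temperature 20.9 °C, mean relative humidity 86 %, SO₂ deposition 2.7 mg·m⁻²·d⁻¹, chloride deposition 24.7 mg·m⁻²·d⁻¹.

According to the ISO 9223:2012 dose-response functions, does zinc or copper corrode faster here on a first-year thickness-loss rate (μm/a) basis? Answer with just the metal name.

copper

zinc: f(T) = -0.071·(T−10) [T>10 °C] = -0.7739
  sulphur-dioxide contribution → 0.4812 μm/a
  chloride contribution → 1.28 μm/a
  total first-year rate 1.761 μm/a
copper: f(T) = -0.080·(T−10) [T>10 °C] = -0.8720
  sulphur-dioxide contribution → 0.4585 μm/a
  chloride contribution → 1.5 μm/a
  ⇒ r_corr(copper) = 1.958 μm/a
Ordering by μm/a: copper (1.96) > zinc (1.76)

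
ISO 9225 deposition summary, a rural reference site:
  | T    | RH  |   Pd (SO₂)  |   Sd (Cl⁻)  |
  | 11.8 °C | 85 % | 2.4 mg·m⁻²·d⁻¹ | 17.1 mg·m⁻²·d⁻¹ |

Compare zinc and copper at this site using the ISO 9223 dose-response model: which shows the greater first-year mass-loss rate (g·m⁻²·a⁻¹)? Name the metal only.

copper

zinc: f(T) = -0.071·(T−10) [T>10 °C] = -0.1278
  SO₂ term: 0.0129·2.4^0.44·exp(0.046·85-0.1278) = 0.8327
  Sd branch = 0.0175·Sd^0.57·e^(0.008·RH+0.085·T) = 0.4751 μm/a
  r_corr = 0.8327 + 0.4751 = 1.308 μm/a
  mass loss = 1.308 μm/a × 7.14 g/cm³ = 9.337 g·m⁻²·a⁻¹
copper: T>10 °C ⇒ hinge -0.080·(11.8−10) = -0.1440
  Pd branch = 0.0053·Pd^0.26·e^(0.059·RH+f) = 0.8681 μm/a
  Cl⁻ term: 0.01025·17.1^0.27·exp(0.036·85+0.049·11.8) = 0.8388
  r_corr = 0.8681 + 0.8388 = 1.707 μm/a
  mass loss = 1.707 μm/a × 8.96 g/cm³ = 15.29 g·m⁻²·a⁻¹
Ordering by g·m⁻²·a⁻¹: copper (15.3) > zinc (9.34)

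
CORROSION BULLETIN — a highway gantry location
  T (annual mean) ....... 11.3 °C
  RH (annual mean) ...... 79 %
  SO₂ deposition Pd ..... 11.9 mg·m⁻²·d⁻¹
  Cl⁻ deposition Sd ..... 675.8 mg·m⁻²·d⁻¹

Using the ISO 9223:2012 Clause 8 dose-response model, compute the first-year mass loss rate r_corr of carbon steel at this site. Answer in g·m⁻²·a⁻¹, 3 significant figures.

r_corr = 1.20e+03 g·m⁻²·a⁻¹

carbon steel: f(T) = -0.054·(T−10) [T>10 °C] = -0.0702
  SO₂ term: 1.77·11.9^0.52·exp(0.02·79-0.0702) = 29.04
  Cl⁻ term: 0.102·675.8^0.62·exp(0.033·79+0.04·11.3) = 123.5
  r_corr = 29.04 + 123.5 = 152.5 μm/a
Convert to mass loss: 152.5 μm/a × 7.85 g/cm³ = 1197 g·m⁻²·a⁻¹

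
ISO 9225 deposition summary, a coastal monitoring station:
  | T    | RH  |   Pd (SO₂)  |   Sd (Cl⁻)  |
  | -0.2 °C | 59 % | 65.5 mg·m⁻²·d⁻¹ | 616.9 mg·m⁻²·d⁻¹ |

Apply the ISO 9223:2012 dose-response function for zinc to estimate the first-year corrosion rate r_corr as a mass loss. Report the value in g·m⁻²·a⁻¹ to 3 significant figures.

zinc: f(T) = +0.038·(T−10) [T≤10 °C] = -0.3876
  SO₂ term: 0.0129·65.5^0.44·exp(0.046·59-0.3876) = 0.8319
  Sd branch = 0.0175·Sd^0.57·e^(0.008·RH+0.085·T) = 1.074 μm/a
  r_corr = 0.8319 + 1.074 = 1.906 μm/a
Convert to mass loss: 1.906 μm/a × 7.14 g/cm³ = 13.61 g·m⁻²·a⁻¹

r_corr = 13.6 g·m⁻²·a⁻¹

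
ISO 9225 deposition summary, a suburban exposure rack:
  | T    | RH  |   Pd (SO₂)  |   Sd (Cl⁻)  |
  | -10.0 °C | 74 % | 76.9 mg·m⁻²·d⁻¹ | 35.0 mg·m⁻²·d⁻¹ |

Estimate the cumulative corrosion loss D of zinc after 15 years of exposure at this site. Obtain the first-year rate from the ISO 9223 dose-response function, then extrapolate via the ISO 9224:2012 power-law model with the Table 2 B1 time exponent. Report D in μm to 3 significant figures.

D(15) = 12.0 μm

zinc: T≤10 °C ⇒ hinge +0.038·(-10.0−10) = -0.7600
  SO₂ term: 0.0129·76.9^0.44·exp(0.046·74-0.7600) = 1.227
  Cl⁻ term: 0.0175·35.0^0.57·exp(0.008·74+0.085·-10.0) = 0.1026
  r_corr = 1.227 + 0.1026 = 1.329 μm/a
ISO 9224: D(t) = r_corr · t^b with b = 0.813 (zinc, B1)
  D(15) = 1.329 × 15^0.813 = 1.329 × 9.04 = 12.01 μm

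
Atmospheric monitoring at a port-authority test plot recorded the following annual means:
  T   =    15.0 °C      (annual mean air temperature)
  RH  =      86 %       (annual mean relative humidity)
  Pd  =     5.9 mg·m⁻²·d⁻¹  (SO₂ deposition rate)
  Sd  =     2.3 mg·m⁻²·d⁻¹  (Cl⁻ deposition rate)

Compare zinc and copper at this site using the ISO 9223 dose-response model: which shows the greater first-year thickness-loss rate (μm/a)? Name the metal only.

zinc: f(T) = -0.071·(T−10) [T>10 °C] = -0.3550
  SO₂ term: 0.0129·5.9^0.44·exp(0.046·86-0.3550) = 1.032
  Cl⁻ term: 0.0175·2.3^0.57·exp(0.008·86+0.085·15.0) = 0.2003
  sum: 1.032 + 0.2003 → r_corr = 1.232 μm/a
copper: T>10 °C ⇒ hinge -0.080·(15.0−10) = -0.4000
  Pd branch = 0.0053·Pd^0.26·e^(0.059·RH+f) = 0.9007 μm/a
  Cl⁻ term: 0.01025·2.3^0.27·exp(0.036·86+0.049·15.0) = 0.5918
  r_corr = 0.9007 + 0.5918 = 1.493 μm/a
Ordering by μm/a: copper (1.49) > zinc (1.23)

copper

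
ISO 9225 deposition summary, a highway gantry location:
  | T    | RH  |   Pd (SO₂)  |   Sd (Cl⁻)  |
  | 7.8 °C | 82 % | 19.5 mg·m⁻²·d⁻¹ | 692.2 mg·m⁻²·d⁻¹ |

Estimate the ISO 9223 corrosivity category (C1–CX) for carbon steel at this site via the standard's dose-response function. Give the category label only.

carbon steel: T≤10 °C ⇒ hinge +0.150·(7.8−10) = -0.3300
  sulphur-dioxide contribution → 30.74 μm/a
  chloride contribution → 120.3 μm/a
  total first-year rate 151 μm/a
151 μm/a falls in (80, 200] for carbon steel → category C5

C5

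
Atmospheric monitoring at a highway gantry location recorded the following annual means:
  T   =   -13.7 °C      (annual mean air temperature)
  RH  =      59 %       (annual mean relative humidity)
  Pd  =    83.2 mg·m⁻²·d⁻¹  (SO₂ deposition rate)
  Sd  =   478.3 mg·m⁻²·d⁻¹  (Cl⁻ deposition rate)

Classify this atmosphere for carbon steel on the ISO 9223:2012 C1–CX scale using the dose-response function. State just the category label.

carbon steel: f(T) = +0.150·(T−10) [T≤10 °C] = -3.5550
  sulphur-dioxide contribution → 1.641 μm/a
  chloride contribution → 18.95 μm/a
  total first-year rate 20.59 μm/a
ISO 9223 Table 2 (carbon steel): 1.3 < 20.6 ≤ 25 μm/a ⇒ C2

C2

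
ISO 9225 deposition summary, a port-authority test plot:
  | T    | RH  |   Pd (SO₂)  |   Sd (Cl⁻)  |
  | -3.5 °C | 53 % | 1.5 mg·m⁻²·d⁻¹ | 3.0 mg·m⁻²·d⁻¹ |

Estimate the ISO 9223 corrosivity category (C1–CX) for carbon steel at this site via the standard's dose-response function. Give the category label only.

carbon steel: temperature factor f = +0.150·(-13.5) = -2.0250
  Pd branch = 1.77·Pd^0.52·e^(0.02·RH+f) = 0.8326 μm/a
  Cl⁻ term: 0.102·3.0^0.62·exp(0.033·53+0.04·-3.5) = 1.007
  sum: 0.8326 + 1.007 → r_corr = 1.84 μm/a
Category bounds: 1.3…25 μm/a bracket r_corr ⇒ C2

C2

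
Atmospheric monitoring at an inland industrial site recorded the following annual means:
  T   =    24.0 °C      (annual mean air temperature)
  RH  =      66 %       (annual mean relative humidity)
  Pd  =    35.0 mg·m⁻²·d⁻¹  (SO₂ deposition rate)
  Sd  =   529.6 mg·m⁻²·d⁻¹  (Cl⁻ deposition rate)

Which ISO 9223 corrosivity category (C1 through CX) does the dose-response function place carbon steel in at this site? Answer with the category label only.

C5

carbon steel: temperature factor f = -0.054·(14.0) = -0.7560
  SO₂ term: 1.77·35.0^0.52·exp(0.02·66-0.7560) = 19.76
  Cl⁻ term: 0.102·529.6^0.62·exp(0.033·66+0.04·24.0) = 114.9
  r_corr = 19.76 + 114.9 = 134.6 μm/a
135 μm/a falls in (80, 200] for carbon steel → category C5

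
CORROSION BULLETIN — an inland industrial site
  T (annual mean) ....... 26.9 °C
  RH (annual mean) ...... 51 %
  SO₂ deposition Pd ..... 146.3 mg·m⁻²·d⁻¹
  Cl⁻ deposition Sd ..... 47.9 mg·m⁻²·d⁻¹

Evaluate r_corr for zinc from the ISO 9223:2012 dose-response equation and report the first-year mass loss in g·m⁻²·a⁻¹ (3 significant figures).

zinc: T>10 °C ⇒ hinge -0.071·(26.9−10) = -1.1999
  Pd branch = 0.0129·Pd^0.44·e^(0.046·RH+f) = 0.364 μm/a
  Cl⁻ term: 0.0175·47.9^0.57·exp(0.008·51+0.085·26.9) = 2.35
  sum: 0.364 + 2.35 → r_corr = 2.714 μm/a
Convert to mass loss: 2.714 μm/a × 7.14 g/cm³ = 19.38 g·m⁻²·a⁻¹

r_corr = 19.4 g·m⁻²·a⁻¹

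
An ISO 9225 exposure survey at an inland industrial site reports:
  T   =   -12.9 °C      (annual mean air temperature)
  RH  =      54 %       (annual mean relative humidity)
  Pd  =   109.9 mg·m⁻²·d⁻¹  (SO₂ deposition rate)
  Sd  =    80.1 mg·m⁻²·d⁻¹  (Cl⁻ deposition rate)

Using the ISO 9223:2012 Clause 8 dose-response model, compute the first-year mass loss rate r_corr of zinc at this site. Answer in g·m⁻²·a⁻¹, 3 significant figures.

r_corr = 4.44 g·m⁻²·a⁻¹

zinc: T≤10 °C ⇒ hinge +0.038·(-12.9−10) = -0.8702
  sulphur-dioxide contribution → 0.5123 μm/a
  chloride contribution → 0.1095 μm/a
  total first-year rate 0.6218 μm/a
Convert to mass loss: 0.6218 μm/a × 7.14 g/cm³ = 4.44 g·m⁻²·a⁻¹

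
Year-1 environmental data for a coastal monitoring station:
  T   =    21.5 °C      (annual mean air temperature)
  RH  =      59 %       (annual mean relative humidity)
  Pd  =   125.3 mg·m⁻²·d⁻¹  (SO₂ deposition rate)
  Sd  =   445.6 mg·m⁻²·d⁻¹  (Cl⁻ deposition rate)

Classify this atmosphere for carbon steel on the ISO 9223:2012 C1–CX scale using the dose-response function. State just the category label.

C5

carbon steel: T>10 °C ⇒ hinge -0.054·(21.5−10) = -0.6210
  sulphur-dioxide contribution → 38.17 μm/a
  chloride contribution → 74.13 μm/a
  total first-year rate 112.3 μm/a
Category bounds: 80…200 μm/a bracket r_corr ⇒ C5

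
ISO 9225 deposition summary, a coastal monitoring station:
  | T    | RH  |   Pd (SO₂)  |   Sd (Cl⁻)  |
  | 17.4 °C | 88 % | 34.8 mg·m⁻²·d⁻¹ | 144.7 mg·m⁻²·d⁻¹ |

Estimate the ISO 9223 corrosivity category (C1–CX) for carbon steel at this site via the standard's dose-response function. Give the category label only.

C5

carbon steel: temperature factor f = -0.054·(7.4) = -0.3996
  sulphur-dioxide contribution → 43.69 μm/a
  chloride contribution → 81.57 μm/a
  ⇒ r_corr(carbon steel) = 125.3 μm/a
125 μm/a falls in (80, 200] for carbon steel → category C5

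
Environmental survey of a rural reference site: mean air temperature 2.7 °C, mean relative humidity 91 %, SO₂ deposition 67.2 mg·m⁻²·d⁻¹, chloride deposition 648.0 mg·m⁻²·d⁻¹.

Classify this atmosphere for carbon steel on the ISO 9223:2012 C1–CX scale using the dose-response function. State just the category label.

C5

carbon steel: temperature factor f = +0.150·(-7.3) = -1.0950
  SO₂ term: 1.77·67.2^0.52·exp(0.02·91-1.0950) = 32.59
  Cl⁻ term: 0.102·648.0^0.62·exp(0.033·91+0.04·2.7) = 126.7
  sum: 32.59 + 126.7 → r_corr = 159.3 μm/a
Category bounds: 80…200 μm/a bracket r_corr ⇒ C5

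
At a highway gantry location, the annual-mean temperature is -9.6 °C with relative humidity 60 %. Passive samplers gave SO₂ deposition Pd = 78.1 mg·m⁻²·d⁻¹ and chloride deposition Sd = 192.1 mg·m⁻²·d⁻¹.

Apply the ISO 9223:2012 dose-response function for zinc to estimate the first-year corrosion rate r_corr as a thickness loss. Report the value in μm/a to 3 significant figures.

r_corr = 0.909 μm/a

zinc: temperature factor f = +0.038·(-19.6) = -0.7448
  sulphur-dioxide contribution → 0.6585 μm/a
  chloride contribution → 0.2505 μm/a
  total first-year rate 0.9089 μm/a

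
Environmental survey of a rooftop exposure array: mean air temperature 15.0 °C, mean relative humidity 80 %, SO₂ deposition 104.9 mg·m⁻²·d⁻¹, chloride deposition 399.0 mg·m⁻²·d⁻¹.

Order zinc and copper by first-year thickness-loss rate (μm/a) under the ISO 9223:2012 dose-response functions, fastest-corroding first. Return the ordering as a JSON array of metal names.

["zinc", "copper"]

zinc: T>10 °C ⇒ hinge -0.071·(15.0−10) = -0.3550
  sulphur-dioxide contribution → 2.778 μm/a
  chloride contribution → 3.608 μm/a
  total first-year rate 6.386 μm/a
copper: temperature factor f = -0.080·(5.0) = -0.4000
  sulphur-dioxide contribution → 1.336 μm/a
  chloride contribution → 1.918 μm/a
  total first-year rate 3.255 μm/a
Ordering by μm/a: zinc (6.39) > copper (3.25)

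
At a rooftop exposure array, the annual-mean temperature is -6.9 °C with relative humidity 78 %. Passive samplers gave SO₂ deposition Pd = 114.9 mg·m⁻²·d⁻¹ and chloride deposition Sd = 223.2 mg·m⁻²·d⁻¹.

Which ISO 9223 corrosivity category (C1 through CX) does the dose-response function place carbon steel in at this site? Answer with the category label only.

C3

carbon steel: f(T) = +0.150·(T−10) [T≤10 °C] = -2.5350
  sulphur-dioxide contribution → 7.869 μm/a
  chloride contribution → 29.03 μm/a
  ⇒ r_corr(carbon steel) = 36.9 μm/a
Category bounds: 25…50 μm/a bracket r_corr ⇒ C3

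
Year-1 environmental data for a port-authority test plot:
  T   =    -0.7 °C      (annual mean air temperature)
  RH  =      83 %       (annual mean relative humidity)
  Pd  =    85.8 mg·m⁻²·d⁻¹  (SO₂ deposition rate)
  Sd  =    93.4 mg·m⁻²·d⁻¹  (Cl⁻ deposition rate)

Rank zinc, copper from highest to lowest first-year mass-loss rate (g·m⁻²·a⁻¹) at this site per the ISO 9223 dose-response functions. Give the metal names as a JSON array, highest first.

zinc: T≤10 °C ⇒ hinge +0.038·(-0.7−10) = -0.4066
  SO₂ term: 0.0129·85.8^0.44·exp(0.046·83-0.4066) = 2.773
  Cl⁻ term: 0.0175·93.4^0.57·exp(0.008·83+0.085·-0.7) = 0.4253
  sum: 2.773 + 0.4253 → r_corr = 3.198 μm/a
  mass loss = 3.198 μm/a × 7.14 g/cm³ = 22.83 g·m⁻²·a⁻¹
copper: T≤10 °C ⇒ hinge +0.126·(-0.7−10) = -1.3482
  SO₂ term: 0.0053·85.8^0.26·exp(0.059·83-1.3482) = 0.5864
  Cl⁻ term: 0.01025·93.4^0.27·exp(0.036·83+0.049·-0.7) = 0.6691
  sum: 0.5864 + 0.6691 → r_corr = 1.256 μm/a
  mass loss = 1.256 μm/a × 8.96 g/cm³ = 11.25 g·m⁻²·a⁻¹
Ordering by g·m⁻²·a⁻¹: zinc (22.8) > copper (11.2)

["zinc", "copper"]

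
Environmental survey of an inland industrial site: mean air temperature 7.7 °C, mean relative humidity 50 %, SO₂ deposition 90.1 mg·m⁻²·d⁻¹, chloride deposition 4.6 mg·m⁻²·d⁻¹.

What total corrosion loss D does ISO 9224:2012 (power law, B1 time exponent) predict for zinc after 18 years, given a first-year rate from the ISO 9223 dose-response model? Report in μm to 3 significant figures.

zinc: temperature factor f = +0.038·(-2.3) = -0.0874
  SO₂ term: 0.0129·90.1^0.44·exp(0.046·50-0.0874) = 0.8543
  Sd branch = 0.0175·Sd^0.57·e^(0.008·RH+0.085·T) = 0.1199 μm/a
  sum: 0.8543 + 0.1199 → r_corr = 0.9741 μm/a
Long-term exponent b (ISO 9224 Table 2, B1) = 0.813
  D(18) = 0.9741 × 18^0.813 = 0.9741 × 10.48 = 10.21 μm

D(18) = 10.2 μm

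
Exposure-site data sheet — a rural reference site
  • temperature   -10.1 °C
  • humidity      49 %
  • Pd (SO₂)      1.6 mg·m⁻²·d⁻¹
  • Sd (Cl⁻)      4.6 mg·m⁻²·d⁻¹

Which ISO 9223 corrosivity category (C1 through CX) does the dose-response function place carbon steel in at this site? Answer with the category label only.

C1

carbon steel: temperature factor f = +0.150·(-20.1) = -3.0150
  sulphur-dioxide contribution → 0.2953 μm/a
  chloride contribution → 0.8837 μm/a
  ⇒ r_corr(carbon steel) = 1.179 μm/a
1.18 μm/a falls in (0, 1.3] for carbon steel → category C1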